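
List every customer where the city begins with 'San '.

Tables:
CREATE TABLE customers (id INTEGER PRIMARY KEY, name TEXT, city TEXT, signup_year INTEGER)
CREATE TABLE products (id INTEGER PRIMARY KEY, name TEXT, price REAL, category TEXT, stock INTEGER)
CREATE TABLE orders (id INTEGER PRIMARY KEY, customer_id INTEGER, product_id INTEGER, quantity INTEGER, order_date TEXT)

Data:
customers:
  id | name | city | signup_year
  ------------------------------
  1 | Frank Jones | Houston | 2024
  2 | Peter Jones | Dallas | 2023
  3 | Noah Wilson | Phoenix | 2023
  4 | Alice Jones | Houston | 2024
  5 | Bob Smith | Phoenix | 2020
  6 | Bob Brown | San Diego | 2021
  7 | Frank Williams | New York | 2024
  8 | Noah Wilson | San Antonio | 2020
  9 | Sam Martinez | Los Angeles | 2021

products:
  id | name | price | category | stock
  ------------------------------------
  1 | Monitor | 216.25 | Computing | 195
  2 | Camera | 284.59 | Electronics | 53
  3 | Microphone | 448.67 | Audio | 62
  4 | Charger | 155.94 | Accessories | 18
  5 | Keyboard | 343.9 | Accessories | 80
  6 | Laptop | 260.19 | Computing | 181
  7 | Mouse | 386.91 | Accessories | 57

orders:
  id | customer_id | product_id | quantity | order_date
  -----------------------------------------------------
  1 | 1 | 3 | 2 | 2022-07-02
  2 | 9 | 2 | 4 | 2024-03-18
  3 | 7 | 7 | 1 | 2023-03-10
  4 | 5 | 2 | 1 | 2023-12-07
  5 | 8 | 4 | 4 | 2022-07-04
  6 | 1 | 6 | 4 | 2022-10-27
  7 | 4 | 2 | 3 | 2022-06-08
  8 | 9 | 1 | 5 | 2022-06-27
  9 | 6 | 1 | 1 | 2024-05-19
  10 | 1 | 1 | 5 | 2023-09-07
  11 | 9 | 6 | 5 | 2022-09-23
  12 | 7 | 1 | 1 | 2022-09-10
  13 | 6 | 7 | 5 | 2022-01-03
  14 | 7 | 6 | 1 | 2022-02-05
SELECT name, city FROM customers WHERE city LIKE 'San %'

Execution result:
name | city
Bob Brown | San Diego
Noah Wilson | San Antonio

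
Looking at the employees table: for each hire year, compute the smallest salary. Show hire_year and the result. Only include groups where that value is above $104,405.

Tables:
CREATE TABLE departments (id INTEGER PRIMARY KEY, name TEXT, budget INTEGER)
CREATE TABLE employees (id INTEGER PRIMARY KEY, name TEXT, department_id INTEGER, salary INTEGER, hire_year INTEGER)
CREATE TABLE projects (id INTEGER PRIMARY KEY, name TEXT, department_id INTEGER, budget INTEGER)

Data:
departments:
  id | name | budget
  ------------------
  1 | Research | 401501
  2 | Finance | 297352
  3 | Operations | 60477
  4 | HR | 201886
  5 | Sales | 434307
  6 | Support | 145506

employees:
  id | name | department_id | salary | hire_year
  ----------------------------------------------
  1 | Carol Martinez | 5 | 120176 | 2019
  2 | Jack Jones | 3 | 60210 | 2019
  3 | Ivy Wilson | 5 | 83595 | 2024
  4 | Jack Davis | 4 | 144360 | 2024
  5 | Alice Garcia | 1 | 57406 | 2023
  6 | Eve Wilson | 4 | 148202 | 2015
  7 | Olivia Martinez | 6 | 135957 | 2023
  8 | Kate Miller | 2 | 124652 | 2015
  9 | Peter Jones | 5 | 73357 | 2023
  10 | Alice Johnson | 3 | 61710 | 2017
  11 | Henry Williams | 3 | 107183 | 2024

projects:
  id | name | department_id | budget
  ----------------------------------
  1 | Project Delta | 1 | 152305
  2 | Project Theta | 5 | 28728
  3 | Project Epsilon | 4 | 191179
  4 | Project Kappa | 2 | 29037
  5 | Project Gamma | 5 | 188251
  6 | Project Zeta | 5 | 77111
SELECT hire_year, MIN(salary) AS min_salary FROM employees GROUP BY hire_year HAVING MIN(salary) > 104405

Execution result:
hire_year | min_salary
2015 | 124652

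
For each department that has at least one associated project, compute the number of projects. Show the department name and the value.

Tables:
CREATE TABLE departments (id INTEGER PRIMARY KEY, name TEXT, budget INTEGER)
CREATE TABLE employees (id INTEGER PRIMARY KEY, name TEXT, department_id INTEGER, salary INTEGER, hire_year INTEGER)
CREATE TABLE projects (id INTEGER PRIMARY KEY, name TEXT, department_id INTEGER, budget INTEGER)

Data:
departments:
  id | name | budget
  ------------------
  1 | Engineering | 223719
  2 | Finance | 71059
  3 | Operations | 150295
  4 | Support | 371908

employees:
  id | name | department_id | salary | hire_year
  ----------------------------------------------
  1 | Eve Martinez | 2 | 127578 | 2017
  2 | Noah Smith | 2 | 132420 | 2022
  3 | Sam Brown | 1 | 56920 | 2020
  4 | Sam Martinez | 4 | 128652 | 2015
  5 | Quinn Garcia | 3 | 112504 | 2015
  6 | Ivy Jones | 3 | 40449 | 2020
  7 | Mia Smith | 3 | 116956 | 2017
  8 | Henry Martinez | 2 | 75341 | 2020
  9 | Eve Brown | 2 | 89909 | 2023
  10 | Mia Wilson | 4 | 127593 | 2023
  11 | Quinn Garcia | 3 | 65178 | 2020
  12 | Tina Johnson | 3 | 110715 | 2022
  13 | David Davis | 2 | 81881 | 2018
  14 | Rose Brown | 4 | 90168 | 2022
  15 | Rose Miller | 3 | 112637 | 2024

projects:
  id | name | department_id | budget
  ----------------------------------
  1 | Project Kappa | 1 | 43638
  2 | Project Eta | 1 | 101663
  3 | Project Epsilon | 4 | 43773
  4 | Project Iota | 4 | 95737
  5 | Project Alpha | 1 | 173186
SELECT p.name, COUNT(*) AS n FROM projects c JOIN departments p ON c.department_id = p.id GROUP BY p.id, p.name

Execution result:
name | n
Engineering | 3
Support | 2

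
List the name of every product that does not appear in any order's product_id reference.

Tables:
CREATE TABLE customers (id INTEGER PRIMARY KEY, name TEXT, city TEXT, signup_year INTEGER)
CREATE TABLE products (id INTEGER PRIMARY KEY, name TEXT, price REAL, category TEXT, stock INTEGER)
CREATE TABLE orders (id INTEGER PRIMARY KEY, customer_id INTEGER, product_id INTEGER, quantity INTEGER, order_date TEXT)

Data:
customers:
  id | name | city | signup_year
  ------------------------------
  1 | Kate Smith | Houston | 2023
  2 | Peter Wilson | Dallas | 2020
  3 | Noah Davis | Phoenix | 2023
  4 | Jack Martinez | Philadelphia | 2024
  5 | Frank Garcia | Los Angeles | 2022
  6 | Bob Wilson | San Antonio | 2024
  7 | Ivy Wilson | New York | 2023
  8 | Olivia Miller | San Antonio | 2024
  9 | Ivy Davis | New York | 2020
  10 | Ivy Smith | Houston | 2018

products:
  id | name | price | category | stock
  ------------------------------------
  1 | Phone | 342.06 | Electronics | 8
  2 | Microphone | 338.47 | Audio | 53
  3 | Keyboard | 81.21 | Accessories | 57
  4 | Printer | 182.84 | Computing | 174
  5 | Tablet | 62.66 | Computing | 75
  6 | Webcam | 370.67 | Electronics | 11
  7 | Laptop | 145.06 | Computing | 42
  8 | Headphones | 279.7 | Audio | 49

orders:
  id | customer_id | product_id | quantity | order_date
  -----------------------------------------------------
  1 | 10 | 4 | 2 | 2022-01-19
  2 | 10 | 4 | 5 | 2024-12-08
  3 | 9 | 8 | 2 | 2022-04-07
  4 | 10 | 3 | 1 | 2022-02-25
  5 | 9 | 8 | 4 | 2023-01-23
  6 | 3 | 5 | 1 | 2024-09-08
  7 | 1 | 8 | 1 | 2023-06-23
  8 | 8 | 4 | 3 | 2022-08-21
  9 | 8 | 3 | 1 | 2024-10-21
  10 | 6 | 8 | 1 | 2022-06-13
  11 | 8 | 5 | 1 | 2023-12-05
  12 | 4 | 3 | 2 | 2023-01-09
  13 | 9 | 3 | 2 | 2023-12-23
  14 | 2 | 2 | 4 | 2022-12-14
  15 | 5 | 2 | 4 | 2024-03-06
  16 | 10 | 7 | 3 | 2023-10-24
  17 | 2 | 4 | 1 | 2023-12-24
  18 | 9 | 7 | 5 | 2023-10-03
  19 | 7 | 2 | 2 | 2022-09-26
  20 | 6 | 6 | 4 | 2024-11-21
SELECT p.name FROM products p LEFT JOIN orders c ON c.product_id = p.id WHERE c.id IS NULL

Execution result:
Phone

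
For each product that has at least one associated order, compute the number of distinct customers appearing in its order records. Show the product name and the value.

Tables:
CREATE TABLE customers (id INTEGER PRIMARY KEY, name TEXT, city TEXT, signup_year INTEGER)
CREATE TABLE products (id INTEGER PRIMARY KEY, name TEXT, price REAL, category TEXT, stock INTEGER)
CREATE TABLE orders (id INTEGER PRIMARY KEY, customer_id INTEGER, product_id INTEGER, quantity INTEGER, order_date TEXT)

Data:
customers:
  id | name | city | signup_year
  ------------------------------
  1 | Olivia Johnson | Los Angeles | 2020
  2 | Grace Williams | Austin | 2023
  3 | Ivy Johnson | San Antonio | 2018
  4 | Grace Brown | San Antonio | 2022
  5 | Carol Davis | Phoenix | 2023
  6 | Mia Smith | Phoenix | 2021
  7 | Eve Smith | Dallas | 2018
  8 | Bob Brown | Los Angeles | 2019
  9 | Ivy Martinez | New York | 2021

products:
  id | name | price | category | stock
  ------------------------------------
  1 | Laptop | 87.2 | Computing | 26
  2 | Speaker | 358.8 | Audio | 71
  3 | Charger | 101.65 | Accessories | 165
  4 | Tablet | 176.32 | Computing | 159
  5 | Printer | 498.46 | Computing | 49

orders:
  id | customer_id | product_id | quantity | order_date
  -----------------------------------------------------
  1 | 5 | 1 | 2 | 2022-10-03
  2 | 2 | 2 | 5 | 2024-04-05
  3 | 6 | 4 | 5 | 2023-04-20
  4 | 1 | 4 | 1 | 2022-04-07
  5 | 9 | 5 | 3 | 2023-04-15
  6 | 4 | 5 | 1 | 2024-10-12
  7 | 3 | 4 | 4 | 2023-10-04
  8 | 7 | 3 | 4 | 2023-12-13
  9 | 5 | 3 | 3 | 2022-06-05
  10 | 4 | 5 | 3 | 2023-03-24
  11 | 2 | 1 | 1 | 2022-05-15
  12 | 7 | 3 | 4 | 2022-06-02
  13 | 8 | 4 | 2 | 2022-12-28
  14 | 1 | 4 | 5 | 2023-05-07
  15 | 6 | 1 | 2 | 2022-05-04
SELECT p.name, COUNT(DISTINCT c.customer_id) AS distinct_customer_count FROM orders c JOIN products p ON c.product_id = p.id GROUP BY p.id, p.name

Execution result:
name | distinct_customer_count
Laptop | 3
Speaker | 1
Charger | 2
Tablet | 4
Printer | 2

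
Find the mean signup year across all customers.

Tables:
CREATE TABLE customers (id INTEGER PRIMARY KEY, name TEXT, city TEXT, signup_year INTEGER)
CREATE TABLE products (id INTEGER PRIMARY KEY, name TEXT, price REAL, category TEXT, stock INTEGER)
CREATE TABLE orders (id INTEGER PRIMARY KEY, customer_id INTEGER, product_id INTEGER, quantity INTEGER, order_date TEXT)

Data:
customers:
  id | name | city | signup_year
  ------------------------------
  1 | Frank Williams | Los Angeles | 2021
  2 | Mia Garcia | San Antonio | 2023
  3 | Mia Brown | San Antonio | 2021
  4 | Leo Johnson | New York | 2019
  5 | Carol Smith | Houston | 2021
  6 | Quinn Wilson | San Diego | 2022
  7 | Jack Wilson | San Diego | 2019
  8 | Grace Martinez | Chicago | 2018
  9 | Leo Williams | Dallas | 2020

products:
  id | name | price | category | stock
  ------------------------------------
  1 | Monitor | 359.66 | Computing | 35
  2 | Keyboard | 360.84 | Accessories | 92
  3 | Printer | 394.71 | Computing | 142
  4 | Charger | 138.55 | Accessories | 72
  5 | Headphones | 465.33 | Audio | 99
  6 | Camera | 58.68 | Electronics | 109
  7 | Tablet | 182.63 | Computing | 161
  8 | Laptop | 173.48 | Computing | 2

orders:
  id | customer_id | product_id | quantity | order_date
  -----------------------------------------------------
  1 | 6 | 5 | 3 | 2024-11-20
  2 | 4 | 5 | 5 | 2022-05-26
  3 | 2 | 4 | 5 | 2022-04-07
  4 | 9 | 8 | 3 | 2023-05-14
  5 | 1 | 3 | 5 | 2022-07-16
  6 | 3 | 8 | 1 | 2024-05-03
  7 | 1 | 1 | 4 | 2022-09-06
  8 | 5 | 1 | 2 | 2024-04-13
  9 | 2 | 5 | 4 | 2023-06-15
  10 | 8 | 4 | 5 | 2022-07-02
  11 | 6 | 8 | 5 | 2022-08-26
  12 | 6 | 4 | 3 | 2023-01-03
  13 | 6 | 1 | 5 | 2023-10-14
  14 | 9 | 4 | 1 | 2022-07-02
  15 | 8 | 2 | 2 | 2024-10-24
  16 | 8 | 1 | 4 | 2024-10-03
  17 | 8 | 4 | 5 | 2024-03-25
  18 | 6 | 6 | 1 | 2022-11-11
SELECT AVG(signup_year) FROM customers

Execution result:
2020.44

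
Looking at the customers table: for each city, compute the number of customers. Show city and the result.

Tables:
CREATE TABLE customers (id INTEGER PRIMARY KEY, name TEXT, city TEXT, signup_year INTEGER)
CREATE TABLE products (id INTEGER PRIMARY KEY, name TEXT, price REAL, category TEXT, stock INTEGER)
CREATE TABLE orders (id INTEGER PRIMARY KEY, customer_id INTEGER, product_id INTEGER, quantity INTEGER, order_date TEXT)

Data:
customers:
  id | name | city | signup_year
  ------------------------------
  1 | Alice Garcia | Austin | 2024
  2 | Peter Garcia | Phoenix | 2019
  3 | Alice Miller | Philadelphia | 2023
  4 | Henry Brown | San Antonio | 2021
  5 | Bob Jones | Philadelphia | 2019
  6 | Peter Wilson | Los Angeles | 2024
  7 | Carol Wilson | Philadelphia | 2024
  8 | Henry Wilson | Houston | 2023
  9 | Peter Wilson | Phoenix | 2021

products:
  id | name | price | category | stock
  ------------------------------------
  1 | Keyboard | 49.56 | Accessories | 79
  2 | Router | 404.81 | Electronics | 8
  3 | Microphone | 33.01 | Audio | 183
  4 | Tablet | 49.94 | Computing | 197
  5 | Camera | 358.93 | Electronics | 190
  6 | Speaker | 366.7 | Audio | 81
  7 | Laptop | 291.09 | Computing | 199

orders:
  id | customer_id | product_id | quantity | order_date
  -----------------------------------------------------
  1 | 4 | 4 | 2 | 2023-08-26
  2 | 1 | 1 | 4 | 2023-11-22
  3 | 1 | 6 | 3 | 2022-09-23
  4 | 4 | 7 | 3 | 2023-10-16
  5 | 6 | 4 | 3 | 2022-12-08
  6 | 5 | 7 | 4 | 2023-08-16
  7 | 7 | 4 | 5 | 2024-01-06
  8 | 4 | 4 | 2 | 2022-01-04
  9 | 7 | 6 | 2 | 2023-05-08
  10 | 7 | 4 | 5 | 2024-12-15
SELECT city, COUNT(*) AS n FROM customers GROUP BY city

Execution result:
city | n
Austin | 1
Houston | 1
Los Angeles | 1
Philadelphia | 3
Phoenix | 2
San Antonio | 1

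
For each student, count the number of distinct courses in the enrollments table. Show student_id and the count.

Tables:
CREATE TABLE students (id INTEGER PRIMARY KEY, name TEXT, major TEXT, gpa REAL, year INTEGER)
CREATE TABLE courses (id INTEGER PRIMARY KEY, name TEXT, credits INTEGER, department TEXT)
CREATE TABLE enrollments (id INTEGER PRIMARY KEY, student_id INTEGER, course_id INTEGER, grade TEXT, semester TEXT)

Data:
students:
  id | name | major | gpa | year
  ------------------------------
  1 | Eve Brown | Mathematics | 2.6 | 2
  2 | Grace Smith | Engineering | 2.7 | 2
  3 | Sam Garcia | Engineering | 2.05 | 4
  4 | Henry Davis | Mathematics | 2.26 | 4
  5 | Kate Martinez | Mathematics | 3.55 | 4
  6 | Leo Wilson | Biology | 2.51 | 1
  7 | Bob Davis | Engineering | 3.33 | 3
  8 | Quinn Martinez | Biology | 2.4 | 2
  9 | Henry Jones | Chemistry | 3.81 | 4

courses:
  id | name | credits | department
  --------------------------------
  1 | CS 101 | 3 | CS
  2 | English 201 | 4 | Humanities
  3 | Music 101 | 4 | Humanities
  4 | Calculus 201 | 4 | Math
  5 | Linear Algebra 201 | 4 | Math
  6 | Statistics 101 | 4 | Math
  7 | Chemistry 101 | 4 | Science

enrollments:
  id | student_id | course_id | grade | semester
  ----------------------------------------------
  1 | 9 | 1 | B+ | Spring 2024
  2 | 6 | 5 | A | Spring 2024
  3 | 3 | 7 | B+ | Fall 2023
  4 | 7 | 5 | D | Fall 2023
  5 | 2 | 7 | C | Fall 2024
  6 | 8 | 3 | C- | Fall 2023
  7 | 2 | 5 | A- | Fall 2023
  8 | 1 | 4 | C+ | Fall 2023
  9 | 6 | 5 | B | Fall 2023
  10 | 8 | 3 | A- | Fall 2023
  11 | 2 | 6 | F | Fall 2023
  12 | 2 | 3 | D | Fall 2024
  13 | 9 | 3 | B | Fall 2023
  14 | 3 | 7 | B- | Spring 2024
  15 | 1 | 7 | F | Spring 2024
SELECT student_id, COUNT(DISTINCT course_id) AS distinct_course_count FROM enrollments GROUP BY student_id

Execution result:
student_id | distinct_course_count
1 | 2
2 | 4
3 | 1
6 | 1
7 | 1
8 | 1
9 | 2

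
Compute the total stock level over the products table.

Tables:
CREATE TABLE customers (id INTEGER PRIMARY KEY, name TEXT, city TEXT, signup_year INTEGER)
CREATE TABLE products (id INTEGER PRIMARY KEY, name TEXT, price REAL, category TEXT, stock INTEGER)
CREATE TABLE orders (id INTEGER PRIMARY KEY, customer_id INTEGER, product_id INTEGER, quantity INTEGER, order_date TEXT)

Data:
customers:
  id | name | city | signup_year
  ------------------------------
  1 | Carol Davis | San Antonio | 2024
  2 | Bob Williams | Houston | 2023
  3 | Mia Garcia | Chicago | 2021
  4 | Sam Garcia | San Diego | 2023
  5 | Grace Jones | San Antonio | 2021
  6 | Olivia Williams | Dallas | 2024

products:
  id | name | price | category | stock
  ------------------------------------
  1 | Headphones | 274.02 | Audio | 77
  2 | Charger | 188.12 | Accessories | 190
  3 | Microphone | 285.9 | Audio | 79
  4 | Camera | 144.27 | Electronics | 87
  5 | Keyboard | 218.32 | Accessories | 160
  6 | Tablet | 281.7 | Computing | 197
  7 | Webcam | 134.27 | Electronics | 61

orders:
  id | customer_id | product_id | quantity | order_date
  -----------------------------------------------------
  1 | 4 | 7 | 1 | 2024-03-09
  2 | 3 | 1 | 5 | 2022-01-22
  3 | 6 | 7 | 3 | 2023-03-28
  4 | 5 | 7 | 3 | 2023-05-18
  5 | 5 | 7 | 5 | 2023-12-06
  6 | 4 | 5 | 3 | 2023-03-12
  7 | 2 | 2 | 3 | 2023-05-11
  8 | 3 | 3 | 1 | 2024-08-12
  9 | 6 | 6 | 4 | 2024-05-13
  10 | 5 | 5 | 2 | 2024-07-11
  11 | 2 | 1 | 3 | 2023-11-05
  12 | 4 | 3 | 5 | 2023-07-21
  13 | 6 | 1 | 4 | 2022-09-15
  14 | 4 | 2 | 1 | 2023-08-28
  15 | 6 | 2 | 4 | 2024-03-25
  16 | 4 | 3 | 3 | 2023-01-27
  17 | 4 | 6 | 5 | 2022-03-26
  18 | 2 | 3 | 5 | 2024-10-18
SELECT SUM(stock) FROM products

Execution result:
851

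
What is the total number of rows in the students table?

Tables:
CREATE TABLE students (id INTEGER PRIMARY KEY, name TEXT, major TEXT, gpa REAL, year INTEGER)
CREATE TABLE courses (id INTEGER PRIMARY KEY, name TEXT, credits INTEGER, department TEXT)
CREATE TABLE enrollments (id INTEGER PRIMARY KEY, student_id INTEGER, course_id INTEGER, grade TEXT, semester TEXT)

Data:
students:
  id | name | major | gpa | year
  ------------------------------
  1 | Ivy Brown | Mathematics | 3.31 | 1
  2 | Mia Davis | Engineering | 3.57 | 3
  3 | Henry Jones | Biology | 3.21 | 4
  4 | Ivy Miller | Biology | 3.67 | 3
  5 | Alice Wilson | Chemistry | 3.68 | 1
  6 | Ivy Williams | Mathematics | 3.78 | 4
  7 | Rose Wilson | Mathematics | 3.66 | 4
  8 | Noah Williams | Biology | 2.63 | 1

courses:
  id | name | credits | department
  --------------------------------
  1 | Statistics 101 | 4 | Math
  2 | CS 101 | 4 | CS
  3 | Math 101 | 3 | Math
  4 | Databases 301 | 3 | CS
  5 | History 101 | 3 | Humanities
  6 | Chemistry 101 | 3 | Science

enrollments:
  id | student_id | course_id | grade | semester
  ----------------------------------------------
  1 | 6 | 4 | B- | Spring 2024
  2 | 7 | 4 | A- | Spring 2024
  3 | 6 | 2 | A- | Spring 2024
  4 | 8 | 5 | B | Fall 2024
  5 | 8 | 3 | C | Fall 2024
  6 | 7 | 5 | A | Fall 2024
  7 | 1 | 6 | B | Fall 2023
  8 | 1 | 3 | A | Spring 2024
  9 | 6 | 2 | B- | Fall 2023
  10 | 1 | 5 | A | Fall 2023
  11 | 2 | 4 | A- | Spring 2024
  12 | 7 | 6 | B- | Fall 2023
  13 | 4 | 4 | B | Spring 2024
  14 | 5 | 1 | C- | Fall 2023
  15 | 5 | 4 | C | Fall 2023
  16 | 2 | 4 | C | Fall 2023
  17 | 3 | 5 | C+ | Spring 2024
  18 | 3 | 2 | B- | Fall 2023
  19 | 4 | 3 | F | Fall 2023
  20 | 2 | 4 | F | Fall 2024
SELECT COUNT(*) FROM students

Execution result:
8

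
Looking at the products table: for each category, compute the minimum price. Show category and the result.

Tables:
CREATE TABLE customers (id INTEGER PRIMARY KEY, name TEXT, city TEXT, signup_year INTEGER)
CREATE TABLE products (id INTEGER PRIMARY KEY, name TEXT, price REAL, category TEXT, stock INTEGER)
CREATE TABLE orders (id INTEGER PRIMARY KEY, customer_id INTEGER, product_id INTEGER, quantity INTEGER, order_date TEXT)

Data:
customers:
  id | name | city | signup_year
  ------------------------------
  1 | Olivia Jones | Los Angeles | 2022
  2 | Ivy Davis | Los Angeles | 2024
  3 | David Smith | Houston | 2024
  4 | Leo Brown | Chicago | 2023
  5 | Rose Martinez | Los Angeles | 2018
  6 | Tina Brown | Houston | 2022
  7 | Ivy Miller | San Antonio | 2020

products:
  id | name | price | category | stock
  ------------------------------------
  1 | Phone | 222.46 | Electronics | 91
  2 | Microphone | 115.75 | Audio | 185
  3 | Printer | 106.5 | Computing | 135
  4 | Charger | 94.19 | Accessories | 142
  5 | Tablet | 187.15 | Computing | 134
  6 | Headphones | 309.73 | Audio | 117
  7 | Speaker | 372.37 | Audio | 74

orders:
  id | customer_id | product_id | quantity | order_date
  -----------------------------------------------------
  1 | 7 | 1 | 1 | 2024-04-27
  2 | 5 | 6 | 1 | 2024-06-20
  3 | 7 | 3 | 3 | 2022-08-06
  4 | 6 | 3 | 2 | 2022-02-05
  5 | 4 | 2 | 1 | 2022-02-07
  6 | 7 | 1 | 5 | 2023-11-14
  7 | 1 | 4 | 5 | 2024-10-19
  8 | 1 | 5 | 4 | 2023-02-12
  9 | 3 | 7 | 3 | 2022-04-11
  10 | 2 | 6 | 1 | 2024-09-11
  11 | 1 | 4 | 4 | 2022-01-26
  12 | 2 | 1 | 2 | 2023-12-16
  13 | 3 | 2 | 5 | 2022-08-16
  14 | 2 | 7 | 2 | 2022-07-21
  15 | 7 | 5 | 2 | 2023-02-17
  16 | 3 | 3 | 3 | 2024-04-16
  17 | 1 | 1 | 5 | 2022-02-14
SELECT category, MIN(price) AS min_price FROM products GROUP BY category

Execution result:
category | min_price
Accessories | 94.19
Audio | 115.75
Computing | 106.50
Electronics | 222.46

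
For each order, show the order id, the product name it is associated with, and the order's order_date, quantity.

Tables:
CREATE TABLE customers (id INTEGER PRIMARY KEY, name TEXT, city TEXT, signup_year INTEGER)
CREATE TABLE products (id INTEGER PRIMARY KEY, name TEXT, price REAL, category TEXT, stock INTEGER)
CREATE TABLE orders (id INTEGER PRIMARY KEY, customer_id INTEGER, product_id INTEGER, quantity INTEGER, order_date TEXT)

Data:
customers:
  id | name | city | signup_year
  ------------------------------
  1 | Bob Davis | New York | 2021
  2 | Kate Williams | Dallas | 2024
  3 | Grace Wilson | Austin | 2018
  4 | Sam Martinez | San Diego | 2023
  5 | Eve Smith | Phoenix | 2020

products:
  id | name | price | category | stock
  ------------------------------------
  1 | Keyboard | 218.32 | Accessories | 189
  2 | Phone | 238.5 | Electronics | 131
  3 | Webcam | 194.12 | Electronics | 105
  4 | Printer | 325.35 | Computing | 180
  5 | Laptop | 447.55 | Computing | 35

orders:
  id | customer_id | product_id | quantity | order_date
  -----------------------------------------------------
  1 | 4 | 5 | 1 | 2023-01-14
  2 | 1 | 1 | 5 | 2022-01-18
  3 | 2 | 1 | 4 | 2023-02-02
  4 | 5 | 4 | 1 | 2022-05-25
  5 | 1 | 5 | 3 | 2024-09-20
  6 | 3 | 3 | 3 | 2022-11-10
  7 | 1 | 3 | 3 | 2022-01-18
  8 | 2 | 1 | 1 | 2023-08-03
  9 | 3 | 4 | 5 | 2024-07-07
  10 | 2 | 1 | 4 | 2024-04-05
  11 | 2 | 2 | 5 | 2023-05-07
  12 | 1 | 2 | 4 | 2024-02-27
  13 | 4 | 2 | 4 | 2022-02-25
SELECT c.id, p.name AS product, c.order_date, c.quantity FROM orders c JOIN products p ON c.product_id = p.id

Execution result:
id | product | order_date | quantity
1 | Laptop | 2023-01-14 | 1
2 | Keyboard | 2022-01-18 | 5
3 | Keyboard | 2023-02-02 | 4
4 | Printer | 2022-05-25 | 1
5 | Laptop | 2024-09-20 | 3
6 | Webcam | 2022-11-10 | 3
7 | Webcam | 2022-01-18 | 3
8 | Keyboard | 2023-08-03 | 1
9 | Printer | 2024-07-07 | 5
10 | Keyboard | 2024-04-05 | 4
11 | Phone | 2023-05-07 | 5
12 | Phone | 2024-02-27 | 4
13 | Phone | 2022-02-25 | 4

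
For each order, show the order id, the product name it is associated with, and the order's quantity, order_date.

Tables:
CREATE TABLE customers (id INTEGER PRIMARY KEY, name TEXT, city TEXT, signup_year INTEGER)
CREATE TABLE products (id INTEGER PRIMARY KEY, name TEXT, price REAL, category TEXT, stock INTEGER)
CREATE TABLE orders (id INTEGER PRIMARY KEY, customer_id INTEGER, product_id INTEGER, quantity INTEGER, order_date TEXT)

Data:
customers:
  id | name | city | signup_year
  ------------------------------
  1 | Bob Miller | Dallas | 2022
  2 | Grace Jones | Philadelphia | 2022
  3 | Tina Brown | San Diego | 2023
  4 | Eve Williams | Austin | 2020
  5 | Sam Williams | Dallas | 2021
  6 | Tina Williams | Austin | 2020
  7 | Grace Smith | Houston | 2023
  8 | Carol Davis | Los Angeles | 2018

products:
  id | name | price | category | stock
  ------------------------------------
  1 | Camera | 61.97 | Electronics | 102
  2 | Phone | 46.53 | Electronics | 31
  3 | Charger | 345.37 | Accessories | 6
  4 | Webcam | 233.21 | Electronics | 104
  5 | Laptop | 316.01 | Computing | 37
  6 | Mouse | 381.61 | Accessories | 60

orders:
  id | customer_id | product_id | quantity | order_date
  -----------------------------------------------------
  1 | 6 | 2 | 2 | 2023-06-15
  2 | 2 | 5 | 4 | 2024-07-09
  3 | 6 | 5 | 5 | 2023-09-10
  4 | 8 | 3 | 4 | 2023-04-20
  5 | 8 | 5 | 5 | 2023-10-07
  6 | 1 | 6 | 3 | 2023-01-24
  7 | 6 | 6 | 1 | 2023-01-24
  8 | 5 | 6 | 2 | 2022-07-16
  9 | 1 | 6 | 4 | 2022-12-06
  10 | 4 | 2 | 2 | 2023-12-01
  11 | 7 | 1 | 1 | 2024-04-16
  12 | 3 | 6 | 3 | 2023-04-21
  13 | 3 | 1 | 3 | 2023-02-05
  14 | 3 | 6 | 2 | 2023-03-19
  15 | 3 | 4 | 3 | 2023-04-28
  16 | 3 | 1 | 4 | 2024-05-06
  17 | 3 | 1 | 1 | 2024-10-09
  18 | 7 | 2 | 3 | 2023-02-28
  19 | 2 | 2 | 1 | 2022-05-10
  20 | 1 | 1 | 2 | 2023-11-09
SELECT c.id, p.name AS product, c.quantity, c.order_date FROM orders c JOIN products p ON c.product_id = p.id

Execution result:
id | product | quantity | order_date
1 | Phone | 2 | 2023-06-15
2 | Laptop | 4 | 2024-07-09
3 | Laptop | 5 | 2023-09-10
4 | Charger | 4 | 2023-04-20
5 | Laptop | 5 | 2023-10-07
6 | Mouse | 3 | 2023-01-24
7 | Mouse | 1 | 2023-01-24
8 | Mouse | 2 | 2022-07-16
9 | Mouse | 4 | 2022-12-06
10 | Phone | 2 | 2023-12-01
11 | Camera | 1 | 2024-04-16
12 | Mouse | 3 | 2023-04-21
13 | Camera | 3 | 2023-02-05
14 | Mouse | 2 | 2023-03-19
15 | Webcam | 3 | 2023-04-28
16 | Camera | 4 | 2024-05-06
17 | Camera | 1 | 2024-10-09
18 | Phone | 3 | 2023-02-28
19 | Phone | 1 | 2022-05-10
20 | Camera | 2 | 2023-11-09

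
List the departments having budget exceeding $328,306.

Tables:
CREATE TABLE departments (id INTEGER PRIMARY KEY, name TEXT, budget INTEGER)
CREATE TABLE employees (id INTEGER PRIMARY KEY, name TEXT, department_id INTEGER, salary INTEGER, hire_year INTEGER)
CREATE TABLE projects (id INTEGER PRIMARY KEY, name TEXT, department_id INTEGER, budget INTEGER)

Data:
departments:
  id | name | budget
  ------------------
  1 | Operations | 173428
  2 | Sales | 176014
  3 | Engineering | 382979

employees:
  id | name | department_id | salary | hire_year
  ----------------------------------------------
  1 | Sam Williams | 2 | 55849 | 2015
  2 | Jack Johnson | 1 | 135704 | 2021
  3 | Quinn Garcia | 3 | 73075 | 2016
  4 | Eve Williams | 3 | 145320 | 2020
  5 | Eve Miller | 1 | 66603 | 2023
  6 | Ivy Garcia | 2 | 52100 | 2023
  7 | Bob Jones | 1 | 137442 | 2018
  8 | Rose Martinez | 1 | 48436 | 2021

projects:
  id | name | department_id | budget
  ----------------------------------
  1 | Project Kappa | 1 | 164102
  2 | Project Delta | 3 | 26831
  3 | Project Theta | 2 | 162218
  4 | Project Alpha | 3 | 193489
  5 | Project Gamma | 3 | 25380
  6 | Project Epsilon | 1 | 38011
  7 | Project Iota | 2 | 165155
SELECT name, budget FROM departments WHERE budget > 328306

Execution result:
name | budget
Engineering | 382979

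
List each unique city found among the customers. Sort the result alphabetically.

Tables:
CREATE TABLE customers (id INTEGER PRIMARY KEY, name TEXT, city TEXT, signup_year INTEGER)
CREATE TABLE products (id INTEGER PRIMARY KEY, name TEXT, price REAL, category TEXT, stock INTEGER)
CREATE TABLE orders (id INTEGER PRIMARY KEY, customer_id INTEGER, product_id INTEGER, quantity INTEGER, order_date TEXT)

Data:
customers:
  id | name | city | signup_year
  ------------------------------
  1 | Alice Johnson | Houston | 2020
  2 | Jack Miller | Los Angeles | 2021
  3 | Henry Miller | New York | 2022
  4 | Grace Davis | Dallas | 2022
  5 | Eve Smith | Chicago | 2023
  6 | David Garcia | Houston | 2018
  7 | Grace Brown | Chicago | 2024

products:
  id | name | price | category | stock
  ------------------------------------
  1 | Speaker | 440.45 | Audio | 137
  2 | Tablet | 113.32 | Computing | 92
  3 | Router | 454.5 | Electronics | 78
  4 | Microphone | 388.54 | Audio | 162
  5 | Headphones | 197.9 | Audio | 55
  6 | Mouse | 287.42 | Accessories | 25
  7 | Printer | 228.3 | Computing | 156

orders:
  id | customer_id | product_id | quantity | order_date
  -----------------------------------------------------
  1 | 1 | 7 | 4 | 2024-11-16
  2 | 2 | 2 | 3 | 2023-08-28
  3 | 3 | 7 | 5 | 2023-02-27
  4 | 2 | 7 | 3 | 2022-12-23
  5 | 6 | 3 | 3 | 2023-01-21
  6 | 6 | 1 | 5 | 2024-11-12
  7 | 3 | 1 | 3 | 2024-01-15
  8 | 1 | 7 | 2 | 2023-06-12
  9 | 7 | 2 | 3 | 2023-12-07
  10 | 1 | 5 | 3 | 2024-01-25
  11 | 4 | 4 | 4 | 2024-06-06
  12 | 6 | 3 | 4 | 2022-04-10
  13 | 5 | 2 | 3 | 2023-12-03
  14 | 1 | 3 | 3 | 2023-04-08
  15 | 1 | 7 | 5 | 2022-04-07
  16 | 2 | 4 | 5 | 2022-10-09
SELECT DISTINCT city FROM customers ORDER BY city

Execution result:
city
Chicago
Dallas
Houston
Los Angeles
New York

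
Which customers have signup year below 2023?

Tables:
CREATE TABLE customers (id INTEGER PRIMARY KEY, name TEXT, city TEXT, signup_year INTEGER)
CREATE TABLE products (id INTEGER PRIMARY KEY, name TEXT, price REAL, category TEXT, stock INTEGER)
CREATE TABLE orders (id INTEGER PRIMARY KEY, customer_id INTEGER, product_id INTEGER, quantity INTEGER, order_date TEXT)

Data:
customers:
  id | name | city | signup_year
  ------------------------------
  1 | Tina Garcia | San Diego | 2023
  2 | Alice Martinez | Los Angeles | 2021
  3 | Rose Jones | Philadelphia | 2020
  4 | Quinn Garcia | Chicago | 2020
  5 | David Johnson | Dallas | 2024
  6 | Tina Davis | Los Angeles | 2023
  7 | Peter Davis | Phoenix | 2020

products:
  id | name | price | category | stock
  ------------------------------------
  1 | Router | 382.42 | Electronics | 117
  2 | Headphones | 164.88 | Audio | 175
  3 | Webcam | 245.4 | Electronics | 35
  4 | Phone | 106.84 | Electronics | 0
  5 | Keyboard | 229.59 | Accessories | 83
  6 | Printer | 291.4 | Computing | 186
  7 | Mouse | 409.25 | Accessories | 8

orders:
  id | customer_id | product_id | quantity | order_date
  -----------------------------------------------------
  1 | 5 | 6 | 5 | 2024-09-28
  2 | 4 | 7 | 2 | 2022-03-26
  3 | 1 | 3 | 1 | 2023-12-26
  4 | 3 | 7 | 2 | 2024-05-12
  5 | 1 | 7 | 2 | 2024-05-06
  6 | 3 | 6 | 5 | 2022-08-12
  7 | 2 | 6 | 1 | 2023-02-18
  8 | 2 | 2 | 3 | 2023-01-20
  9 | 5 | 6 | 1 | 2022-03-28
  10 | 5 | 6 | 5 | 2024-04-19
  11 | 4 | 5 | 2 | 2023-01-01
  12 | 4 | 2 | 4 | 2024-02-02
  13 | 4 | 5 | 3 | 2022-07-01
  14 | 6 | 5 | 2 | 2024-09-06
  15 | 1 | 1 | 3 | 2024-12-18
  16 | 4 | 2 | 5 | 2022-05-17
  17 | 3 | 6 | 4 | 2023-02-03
SELECT name, signup_year FROM customers WHERE signup_year < 2023

Execution result:
name | signup_year
Alice Martinez | 2021
Rose Jones | 2020
Quinn Garcia | 2020
Peter Davis | 2020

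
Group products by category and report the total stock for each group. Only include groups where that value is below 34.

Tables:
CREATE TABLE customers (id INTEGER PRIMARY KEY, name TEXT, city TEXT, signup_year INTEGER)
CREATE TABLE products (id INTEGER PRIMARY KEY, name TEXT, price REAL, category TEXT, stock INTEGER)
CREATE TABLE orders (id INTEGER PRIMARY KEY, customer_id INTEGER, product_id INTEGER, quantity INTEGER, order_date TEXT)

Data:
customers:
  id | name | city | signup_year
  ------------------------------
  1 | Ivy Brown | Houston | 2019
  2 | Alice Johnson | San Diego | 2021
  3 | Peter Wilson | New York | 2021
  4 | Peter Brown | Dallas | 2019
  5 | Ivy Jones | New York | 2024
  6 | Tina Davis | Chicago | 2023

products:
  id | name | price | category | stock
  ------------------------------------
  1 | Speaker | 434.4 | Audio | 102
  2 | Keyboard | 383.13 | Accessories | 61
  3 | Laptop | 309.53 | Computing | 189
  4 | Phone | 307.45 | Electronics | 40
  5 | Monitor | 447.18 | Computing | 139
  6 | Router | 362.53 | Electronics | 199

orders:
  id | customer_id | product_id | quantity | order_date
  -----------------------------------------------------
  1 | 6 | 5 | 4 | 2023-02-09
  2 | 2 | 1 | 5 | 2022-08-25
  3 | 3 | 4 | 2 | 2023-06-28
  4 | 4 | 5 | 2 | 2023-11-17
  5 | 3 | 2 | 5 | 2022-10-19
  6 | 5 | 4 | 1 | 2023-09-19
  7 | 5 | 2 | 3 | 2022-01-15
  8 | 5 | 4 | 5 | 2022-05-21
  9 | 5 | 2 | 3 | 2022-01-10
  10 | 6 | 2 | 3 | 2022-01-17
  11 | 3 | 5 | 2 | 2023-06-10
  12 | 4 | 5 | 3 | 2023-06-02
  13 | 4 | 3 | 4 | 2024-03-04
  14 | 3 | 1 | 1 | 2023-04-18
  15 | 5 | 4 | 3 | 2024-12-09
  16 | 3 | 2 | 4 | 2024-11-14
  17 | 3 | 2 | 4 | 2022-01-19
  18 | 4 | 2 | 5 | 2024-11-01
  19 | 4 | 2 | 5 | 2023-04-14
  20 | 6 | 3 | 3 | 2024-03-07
SELECT category, SUM(stock) AS sum_stock FROM products GROUP BY category HAVING SUM(stock) < 34

Execution result:
(no rows)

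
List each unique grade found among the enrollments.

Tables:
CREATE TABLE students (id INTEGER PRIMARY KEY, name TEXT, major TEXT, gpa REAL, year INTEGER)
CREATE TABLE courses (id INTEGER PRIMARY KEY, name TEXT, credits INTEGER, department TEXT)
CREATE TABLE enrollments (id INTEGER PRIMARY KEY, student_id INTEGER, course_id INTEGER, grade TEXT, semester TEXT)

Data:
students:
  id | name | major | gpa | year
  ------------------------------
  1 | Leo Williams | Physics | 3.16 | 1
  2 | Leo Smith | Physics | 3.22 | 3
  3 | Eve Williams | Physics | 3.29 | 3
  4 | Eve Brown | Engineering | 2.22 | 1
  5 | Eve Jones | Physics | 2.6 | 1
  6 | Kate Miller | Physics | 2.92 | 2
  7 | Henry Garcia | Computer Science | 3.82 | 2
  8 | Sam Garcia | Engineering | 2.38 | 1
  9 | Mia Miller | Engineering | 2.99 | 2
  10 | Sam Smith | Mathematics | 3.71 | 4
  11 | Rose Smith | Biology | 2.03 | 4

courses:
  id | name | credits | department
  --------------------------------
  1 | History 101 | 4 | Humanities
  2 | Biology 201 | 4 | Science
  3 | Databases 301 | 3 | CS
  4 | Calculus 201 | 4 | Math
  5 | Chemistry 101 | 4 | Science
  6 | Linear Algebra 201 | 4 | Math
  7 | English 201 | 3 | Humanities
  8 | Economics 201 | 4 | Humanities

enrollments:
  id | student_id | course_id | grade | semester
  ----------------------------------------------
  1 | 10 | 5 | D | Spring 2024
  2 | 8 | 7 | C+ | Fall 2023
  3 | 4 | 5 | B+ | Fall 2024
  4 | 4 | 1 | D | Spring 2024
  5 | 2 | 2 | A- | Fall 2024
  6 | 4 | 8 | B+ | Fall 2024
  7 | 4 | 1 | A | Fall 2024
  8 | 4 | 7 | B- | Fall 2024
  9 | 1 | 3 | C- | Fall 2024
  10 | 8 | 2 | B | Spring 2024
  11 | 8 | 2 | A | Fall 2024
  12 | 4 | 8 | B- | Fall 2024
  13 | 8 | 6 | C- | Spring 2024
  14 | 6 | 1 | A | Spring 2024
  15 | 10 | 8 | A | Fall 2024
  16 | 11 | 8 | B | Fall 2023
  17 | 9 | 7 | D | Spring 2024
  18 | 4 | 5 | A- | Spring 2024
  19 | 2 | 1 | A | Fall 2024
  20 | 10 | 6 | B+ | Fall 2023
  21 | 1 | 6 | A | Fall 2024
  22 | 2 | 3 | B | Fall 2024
SELECT DISTINCT grade FROM enrollments

Execution result:
grade
D
C+
B+
A-
A
B-
C-
B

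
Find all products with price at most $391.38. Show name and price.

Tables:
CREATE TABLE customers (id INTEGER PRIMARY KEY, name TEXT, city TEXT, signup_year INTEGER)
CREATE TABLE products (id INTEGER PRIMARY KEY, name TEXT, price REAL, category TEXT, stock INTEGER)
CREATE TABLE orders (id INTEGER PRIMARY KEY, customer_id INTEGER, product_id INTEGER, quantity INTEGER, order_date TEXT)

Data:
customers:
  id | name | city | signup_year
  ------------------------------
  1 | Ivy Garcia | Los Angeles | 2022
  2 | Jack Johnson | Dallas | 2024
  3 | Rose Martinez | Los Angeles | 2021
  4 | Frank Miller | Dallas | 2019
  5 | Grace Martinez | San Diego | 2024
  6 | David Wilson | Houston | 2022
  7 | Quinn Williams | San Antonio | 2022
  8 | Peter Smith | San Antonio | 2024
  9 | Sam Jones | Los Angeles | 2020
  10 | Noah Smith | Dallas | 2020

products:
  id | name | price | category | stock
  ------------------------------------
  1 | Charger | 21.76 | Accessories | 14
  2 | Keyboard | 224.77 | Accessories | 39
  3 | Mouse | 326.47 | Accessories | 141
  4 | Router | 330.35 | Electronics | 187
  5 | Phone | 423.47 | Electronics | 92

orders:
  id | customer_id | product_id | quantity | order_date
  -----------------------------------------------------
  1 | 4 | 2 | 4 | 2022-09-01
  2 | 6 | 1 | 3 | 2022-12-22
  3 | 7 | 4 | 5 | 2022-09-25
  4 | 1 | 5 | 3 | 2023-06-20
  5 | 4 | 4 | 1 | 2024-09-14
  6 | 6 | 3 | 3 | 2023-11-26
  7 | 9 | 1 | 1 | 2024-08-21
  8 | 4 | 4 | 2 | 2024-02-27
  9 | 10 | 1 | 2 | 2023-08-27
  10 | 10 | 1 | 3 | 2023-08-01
SELECT name, price FROM products WHERE price <= 391.38

Execution result:
name | price
Charger | 21.76
Keyboard | 224.77
Mouse | 326.47
Router | 330.35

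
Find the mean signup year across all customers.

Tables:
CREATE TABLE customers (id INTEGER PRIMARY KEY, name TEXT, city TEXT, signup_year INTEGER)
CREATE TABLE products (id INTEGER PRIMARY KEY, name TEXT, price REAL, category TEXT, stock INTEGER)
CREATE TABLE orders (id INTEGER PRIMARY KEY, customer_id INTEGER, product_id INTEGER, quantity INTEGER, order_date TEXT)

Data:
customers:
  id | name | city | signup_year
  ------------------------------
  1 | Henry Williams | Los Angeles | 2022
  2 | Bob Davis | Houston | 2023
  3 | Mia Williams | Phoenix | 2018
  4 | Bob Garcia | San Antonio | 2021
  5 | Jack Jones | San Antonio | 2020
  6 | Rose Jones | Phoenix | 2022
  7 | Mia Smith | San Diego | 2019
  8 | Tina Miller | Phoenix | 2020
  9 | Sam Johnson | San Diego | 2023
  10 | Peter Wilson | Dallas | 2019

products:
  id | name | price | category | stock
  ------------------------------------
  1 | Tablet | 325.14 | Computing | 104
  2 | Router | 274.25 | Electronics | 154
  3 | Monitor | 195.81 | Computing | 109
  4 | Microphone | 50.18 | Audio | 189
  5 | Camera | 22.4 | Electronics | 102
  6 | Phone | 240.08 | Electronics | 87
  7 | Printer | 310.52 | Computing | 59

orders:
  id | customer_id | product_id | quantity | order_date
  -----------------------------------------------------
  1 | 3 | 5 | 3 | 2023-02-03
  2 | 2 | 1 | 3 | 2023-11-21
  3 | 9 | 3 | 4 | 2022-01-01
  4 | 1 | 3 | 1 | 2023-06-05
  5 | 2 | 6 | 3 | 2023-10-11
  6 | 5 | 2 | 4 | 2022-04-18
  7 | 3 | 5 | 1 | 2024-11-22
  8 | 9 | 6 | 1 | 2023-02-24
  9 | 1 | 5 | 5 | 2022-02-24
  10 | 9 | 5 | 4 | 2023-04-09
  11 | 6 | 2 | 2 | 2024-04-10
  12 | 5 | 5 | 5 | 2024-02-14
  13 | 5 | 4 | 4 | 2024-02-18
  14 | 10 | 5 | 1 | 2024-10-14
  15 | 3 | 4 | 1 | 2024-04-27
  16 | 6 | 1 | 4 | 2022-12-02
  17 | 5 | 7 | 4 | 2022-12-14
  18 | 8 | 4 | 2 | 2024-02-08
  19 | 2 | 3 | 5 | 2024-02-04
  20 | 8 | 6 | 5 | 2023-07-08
SELECT AVG(signup_year) FROM customers

Execution result:
2020.70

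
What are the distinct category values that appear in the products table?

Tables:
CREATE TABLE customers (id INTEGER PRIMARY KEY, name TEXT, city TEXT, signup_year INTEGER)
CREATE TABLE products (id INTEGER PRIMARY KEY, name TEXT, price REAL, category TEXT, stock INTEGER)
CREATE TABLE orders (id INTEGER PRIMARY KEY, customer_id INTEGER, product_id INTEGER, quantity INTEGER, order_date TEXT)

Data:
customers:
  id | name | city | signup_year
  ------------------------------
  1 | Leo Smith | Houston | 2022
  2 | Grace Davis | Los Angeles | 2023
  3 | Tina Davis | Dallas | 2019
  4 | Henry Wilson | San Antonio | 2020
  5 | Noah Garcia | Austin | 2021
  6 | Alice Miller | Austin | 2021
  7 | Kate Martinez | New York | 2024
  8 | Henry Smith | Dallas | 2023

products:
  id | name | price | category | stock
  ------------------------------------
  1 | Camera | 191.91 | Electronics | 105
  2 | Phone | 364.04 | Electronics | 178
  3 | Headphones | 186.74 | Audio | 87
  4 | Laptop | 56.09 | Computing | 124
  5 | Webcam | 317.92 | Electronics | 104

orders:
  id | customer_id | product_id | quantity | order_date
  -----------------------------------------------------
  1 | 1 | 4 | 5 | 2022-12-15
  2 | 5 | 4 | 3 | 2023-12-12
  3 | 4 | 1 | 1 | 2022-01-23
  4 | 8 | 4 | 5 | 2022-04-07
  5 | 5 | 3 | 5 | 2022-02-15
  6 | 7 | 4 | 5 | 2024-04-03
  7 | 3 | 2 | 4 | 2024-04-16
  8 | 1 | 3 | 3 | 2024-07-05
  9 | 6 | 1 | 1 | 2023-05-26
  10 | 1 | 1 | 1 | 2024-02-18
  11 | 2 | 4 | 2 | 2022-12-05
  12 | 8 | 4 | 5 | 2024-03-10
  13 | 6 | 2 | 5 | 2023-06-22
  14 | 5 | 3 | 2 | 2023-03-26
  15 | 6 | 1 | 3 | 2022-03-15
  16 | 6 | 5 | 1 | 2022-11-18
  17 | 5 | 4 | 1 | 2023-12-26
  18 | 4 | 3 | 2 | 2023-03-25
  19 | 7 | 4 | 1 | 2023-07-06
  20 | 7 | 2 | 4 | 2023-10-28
SELECT DISTINCT category FROM products

Execution result:
category
Electronics
Audio
Computing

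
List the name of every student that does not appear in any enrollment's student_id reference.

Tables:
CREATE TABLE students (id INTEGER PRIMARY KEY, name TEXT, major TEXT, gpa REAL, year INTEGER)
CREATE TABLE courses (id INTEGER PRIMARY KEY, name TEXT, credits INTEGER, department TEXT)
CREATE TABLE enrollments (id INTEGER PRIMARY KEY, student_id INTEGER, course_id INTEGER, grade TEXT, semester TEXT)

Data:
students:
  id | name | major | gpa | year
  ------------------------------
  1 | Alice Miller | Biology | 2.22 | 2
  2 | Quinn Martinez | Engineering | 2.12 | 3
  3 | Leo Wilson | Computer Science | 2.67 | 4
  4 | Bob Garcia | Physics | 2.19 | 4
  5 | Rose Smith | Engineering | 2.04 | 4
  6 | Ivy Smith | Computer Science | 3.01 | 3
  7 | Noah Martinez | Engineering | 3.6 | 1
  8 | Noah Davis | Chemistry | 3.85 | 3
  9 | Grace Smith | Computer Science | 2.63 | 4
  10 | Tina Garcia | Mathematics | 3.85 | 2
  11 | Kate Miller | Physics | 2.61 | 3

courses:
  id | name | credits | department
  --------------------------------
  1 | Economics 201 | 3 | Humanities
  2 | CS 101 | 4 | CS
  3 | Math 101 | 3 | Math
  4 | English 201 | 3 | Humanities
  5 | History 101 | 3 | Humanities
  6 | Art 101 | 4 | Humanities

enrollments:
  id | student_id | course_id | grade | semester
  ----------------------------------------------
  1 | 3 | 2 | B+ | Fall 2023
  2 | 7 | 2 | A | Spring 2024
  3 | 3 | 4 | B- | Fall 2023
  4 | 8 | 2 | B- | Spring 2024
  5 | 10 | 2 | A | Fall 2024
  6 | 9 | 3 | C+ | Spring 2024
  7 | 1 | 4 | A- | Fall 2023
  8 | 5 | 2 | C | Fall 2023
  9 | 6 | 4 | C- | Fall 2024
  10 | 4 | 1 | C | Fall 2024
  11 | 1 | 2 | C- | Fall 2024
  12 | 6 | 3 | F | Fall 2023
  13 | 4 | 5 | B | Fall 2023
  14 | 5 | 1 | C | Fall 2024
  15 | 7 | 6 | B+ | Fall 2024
SELECT p.name FROM students p LEFT JOIN enrollments c ON c.student_id = p.id WHERE c.id IS NULL

Execution result:
name
Quinn Martinez
Kate Miller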